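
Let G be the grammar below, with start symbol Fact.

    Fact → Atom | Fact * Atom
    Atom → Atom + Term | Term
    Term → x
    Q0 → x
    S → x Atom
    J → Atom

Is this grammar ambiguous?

Unambiguous

Only Fact, Atom, Term are reachable from Fact; ignoring the rest: Fact → Fact * Atom | Atom  ;  Atom → Atom + Term | Term  — a left-associative chain with Term at the bottom. Each string factors uniquely by precedence.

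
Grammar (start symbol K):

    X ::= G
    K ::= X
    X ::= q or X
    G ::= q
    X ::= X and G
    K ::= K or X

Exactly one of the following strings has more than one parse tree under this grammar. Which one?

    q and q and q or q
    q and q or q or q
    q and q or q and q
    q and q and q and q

q and q and q or q: 1 tree
q and q or q or q: 2 trees
q and q or q and q: 1 tree
q and q and q and q: 1 tree

q and q or q or q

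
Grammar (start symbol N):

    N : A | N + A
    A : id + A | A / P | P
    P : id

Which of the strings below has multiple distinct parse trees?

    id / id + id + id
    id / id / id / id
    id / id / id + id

id / id + id + id

id / id + id + id: 2 trees
id / id / id / id: 1 tree
id / id / id + id: 1 tree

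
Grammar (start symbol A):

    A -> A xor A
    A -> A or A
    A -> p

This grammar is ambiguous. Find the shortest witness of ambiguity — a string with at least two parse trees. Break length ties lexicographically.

length 1: no string has ≥2 trees
length 3: no string has ≥2 trees
length 5: p or p or p has 2 parse trees

Two derivations of p or p or p:
  A ⇒ A or A ⇒ A or A or A ⇒ p or A or A ⇒ p or p or A ⇒ p or p or p
  A ⇒ A or A ⇒ p or A ⇒ p or A or A ⇒ p or p or A ⇒ p or p or p

p or p or p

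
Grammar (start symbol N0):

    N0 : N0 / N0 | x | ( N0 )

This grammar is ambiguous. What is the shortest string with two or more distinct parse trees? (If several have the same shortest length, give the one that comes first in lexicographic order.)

length 1: no string has ≥2 trees
length 3: no string has ≥2 trees
length 5: x / x / x has 2 parse trees

Two derivations of x / x / x:
  N0 ⇒ N0 / N0 ⇒ N0 / N0 / N0 ⇒ x / N0 / N0 ⇒ x / x / N0 ⇒ x / x / x
  N0 ⇒ N0 / N0 ⇒ x / N0 ⇒ x / N0 / N0 ⇒ x / x / N0 ⇒ x / x / x

x / x / x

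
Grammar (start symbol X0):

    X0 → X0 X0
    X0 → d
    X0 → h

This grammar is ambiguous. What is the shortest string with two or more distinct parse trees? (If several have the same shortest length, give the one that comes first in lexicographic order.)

length 1: no string has ≥2 trees
length 2: no string has ≥2 trees
length 3: d d d has 2 parse trees

Two derivations of d d d:
  X0 ⇒ X0 X0 ⇒ X0 X0 X0 ⇒ d X0 X0 ⇒ d d X0 ⇒ d d d
  X0 ⇒ X0 X0 ⇒ d X0 ⇒ d X0 X0 ⇒ d d X0 ⇒ d d d

d d d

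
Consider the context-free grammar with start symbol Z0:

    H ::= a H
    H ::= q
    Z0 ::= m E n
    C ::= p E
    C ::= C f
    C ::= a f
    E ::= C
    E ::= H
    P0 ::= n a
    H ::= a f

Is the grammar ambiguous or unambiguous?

Ambiguous

Witness: m a f n

Derivation 1: Z0 ⇒ m E n ⇒ m C n ⇒ m a f n
Derivation 2: Z0 ⇒ m E n ⇒ m H n ⇒ m a f n

Two distinct leftmost derivations for the same string.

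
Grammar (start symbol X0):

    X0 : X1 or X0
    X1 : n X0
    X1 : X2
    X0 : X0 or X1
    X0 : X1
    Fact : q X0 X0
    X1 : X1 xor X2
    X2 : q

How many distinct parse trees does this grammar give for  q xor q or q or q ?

Parse trees for q xor q or q or q:
  [X0 [X1 [X1 [X2 q]] xor [X2 q]] or [X0 [X1 [X2 q]] or [X0 [X1 [X2 q]]]]]
  [X0 [X1 [X1 [X2 q]] xor [X2 q]] or [X0 [X0 [X1 [X2 q]]] or [X1 [X2 q]]]]
  [X0 [X0 [X1 [X1 [X2 q]] xor [X2 q]] or [X0 [X1 [X2 q]]]] or [X1 [X2 q]]]
  [X0 [X0 [X0 [X1 [X1 [X2 q]] xor [X2 q]]] or [X1 [X2 q]]] or [X1 [X2 q]]]

4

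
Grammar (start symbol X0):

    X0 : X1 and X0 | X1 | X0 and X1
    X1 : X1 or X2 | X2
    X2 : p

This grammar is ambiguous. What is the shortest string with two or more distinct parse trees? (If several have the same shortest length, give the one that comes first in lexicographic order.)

p and p

length 1: no string has ≥2 trees
length 3: p and p has 2 parse trees

Two derivations of p and p:
  X0 ⇒ X1 and X0 ⇒ X2 and X0 ⇒ p and X0 ⇒ p and X1 ⇒ p and X2 ⇒ p and p
  X0 ⇒ X0 and X1 ⇒ X1 and X1 ⇒ X2 and X1 ⇒ p and X1 ⇒ p and X2 ⇒ p and p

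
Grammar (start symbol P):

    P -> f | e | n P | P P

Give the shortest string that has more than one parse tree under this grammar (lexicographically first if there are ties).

e e e

length 1: no string has ≥2 trees
length 2: no string has ≥2 trees
length 3: e e e has 2 parse trees

Two derivations of e e e:
  P ⇒ P P ⇒ e P ⇒ e P P ⇒ e e P ⇒ e e e
  P ⇒ P P ⇒ P P P ⇒ e P P ⇒ e e P ⇒ e e e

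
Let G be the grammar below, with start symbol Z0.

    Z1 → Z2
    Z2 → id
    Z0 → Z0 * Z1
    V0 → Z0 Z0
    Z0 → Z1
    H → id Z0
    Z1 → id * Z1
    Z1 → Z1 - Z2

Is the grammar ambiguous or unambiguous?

Witness: id * id

Derivation 1: Z0 ⇒ Z0 * Z1 ⇒ Z1 * Z1 ⇒ Z2 * Z1 ⇒ id * Z1 ⇒ id * Z2 ⇒ id * id
Derivation 2: Z0 ⇒ Z1 ⇒ id * Z1 ⇒ id * Z2 ⇒ id * id

Two distinct leftmost derivations for the same string.

Ambiguous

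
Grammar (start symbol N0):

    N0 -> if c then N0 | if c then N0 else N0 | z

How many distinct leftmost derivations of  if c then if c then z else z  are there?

Parse trees for if c then if c then z else z:
  [N0 if c then [N0 if c then [N0 z] else [N0 z]]]
  [N0 if c then [N0 if c then [N0 z]] else [N0 z]]

2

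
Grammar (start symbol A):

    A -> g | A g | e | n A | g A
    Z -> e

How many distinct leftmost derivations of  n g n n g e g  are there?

Parse trees for n g n n g e g:
  [A [A n [A g [A n [A n [A g [A e]]]]]] g]
  [A n [A [A g [A n [A n [A g [A e]]]]] g]]
  [A n [A g [A [A n [A n [A g [A e]]]] g]]]
  [A n [A g [A n [A [A n [A g [A e]]] g]]]]
  [A n [A g [A n [A n [A [A g [A e]] g]]]]]
  [A n [A g [A n [A n [A g [A [A e] g]]]]]]

6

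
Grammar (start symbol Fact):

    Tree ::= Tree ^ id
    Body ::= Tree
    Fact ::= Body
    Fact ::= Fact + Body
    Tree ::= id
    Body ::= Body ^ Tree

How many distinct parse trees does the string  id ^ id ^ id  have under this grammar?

4

Parse trees for id ^ id ^ id:
  [Fact [Body [Tree [Tree [Tree id] ^ id] ^ id]]]
  [Fact [Body [Body [Tree id]] ^ [Tree [Tree id] ^ id]]]
  [Fact [Body [Body [Tree [Tree id] ^ id]] ^ [Tree id]]]
  [Fact [Body [Body [Body [Tree id]] ^ [Tree id]] ^ [Tree id]]]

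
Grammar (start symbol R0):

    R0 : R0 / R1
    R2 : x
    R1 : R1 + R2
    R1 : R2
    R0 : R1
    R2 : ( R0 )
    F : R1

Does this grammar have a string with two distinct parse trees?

Unambiguous

Only R0, R1, R2 are reachable from R0; ignoring the rest: This is a standard precedence ladder (R0 over R1 over R2), with each level left-recursive on its own operator ('/' at R0, '+' at R1). That structure is LR(1), hence unambiguous.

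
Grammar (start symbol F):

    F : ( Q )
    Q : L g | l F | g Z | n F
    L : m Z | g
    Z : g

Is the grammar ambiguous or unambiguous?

Witness: ( g g )

Derivation 1: F ⇒ ( Q ) ⇒ ( L g ) ⇒ ( g g )
Derivation 2: F ⇒ ( Q ) ⇒ ( g Z ) ⇒ ( g g )

Two distinct leftmost derivations for the same string.

Ambiguous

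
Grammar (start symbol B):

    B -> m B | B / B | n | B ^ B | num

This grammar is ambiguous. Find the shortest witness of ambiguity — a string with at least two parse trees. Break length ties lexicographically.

length 1: no string has ≥2 trees
length 2: no string has ≥2 trees
length 3: no string has ≥2 trees
length 4: m n / n has 2 parse trees

Two derivations of m n / n:
  B ⇒ m B ⇒ m B / B ⇒ m n / B ⇒ m n / n
  B ⇒ B / B ⇒ m B / B ⇒ m n / B ⇒ m n / n

m n / n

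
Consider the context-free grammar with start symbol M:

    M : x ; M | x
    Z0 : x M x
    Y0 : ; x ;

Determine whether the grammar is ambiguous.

(Z0, Y0 are unreachable from M, so their rules don't affect L(M).) The reachable grammar is A → atom sep A | atom. Each atom is followed by either the separator (recurse) or end-of-string (stop) — no choice point.

Unambiguous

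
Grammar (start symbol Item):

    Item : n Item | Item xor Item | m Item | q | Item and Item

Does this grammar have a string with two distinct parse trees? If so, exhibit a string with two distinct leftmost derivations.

Ambiguous

Witness: m q and q

Derivation 1: Item ⇒ m Item ⇒ m Item and Item ⇒ m q and Item ⇒ m q and q
Derivation 2: Item ⇒ Item and Item ⇒ m Item and Item ⇒ m q and Item ⇒ m q and q

Two distinct leftmost derivations for the same string.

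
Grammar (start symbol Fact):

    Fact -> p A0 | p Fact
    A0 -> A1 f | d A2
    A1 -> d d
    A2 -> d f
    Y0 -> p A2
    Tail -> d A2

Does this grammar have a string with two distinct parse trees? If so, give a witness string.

Ambiguous

Witness: p d d f

Derivation 1: Fact ⇒ p A0 ⇒ p A1 f ⇒ p d d f
Derivation 2: Fact ⇒ p A0 ⇒ p d A2 ⇒ p d d f

Two distinct leftmost derivations for the same string.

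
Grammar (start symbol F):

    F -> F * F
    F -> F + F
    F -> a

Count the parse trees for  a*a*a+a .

Parse trees for a*a*a+a:
  [F [F a] * [F [F a] * [F [F a] + [F a]]]]
  [F [F a] * [F [F [F a] * [F a]] + [F a]]]
  [F [F [F a] * [F a]] * [F [F a] + [F a]]]
  [F [F [F a] * [F [F a] * [F a]]] + [F a]]
  [F [F [F [F a] * [F a]] * [F a]] + [F a]]

5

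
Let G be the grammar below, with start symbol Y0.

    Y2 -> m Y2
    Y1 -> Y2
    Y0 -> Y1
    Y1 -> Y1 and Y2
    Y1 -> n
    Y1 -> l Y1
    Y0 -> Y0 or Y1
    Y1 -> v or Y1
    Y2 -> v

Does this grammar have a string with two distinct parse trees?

Ambiguous

Witness: v or n

Derivation 1: Y0 ⇒ Y1 ⇒ v or Y1 ⇒ v or n
Derivation 2: Y0 ⇒ Y0 or Y1 ⇒ Y1 or Y1 ⇒ Y2 or Y1 ⇒ v or Y1 ⇒ v or n

Two distinct leftmost derivations for the same string.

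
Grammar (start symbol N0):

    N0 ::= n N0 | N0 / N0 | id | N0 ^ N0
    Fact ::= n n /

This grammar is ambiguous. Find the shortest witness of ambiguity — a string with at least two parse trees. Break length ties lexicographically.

n id / id

length 1: no string has ≥2 trees
length 2: no string has ≥2 trees
length 3: no string has ≥2 trees
length 4: n id / id has 2 parse trees

Two derivations of n id / id:
  N0 ⇒ n N0 ⇒ n N0 / N0 ⇒ n id / N0 ⇒ n id / id
  N0 ⇒ N0 / N0 ⇒ n N0 / N0 ⇒ n id / N0 ⇒ n id / id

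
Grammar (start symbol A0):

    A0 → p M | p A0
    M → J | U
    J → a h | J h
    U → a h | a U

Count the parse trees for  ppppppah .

Parse trees for ppppppah:
  [A0 p [A0 p [A0 p [A0 p [A0 p [A0 p [M [J a h]]]]]]]]
  [A0 p [A0 p [A0 p [A0 p [A0 p [A0 p [M [U a h]]]]]]]]

2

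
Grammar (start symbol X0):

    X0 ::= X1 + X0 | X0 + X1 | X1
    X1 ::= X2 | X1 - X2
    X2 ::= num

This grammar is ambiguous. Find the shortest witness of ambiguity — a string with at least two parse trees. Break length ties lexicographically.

length 1: no string has ≥2 trees
length 3: num + num has 2 parse trees

Two derivations of num + num:
  X0 ⇒ X1 + X0 ⇒ X2 + X0 ⇒ num + X0 ⇒ num + X1 ⇒ num + X2 ⇒ num + num
  X0 ⇒ X0 + X1 ⇒ X1 + X1 ⇒ X2 + X1 ⇒ num + X1 ⇒ num + X2 ⇒ num + num

num + num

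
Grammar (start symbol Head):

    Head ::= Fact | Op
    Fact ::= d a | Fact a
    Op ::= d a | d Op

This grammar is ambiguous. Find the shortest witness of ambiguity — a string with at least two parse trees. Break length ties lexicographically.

d a

length 2: d a has 2 parse trees

Two derivations of d a:
  Head ⇒ Fact ⇒ d a
  Head ⇒ Op ⇒ d a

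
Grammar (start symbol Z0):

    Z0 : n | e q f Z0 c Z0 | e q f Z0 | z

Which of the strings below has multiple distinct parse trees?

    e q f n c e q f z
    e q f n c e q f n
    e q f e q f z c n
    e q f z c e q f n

e q f n c e q f z: 1 tree
e q f n c e q f n: 1 tree
e q f e q f z c n: 2 trees
e q f z c e q f n: 1 tree

e q f e q f z c n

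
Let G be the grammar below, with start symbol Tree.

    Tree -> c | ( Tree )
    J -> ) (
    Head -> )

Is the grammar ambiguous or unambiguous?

Unambiguous

(J, Head are unreachable from Tree, so their rules don't affect L(Tree).) L(Tree) is { openⁿ atom closeⁿ : n ≥ 0 }. The bracket depth fixes n, and the derivation is forced at every step.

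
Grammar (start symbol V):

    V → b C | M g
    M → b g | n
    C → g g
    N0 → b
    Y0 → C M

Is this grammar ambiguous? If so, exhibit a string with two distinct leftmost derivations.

Ambiguous

Witness: b g g

Derivation 1: V ⇒ b C ⇒ b g g
Derivation 2: V ⇒ M g ⇒ b g g

Two distinct leftmost derivations for the same string.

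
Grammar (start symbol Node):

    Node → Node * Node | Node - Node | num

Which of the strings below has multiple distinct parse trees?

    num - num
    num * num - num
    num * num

num * num - num

num - num: 1 tree
num * num - num: 2 trees
num * num: 1 tree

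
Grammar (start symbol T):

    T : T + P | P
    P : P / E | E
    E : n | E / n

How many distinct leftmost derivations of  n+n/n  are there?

2

Parse trees for n+n/n:
  [T [T [P [E n]]] + [P [P [E n]] / [E n]]]
  [T [T [P [E n]]] + [P [E [E n] / n]]]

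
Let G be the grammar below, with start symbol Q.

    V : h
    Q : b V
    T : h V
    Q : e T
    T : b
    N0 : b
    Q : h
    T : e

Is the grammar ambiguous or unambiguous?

Unambiguous

Only Q, T, V are reachable from Q; ignoring the rest: Each reachable nonterminal has at most one production per leading terminal, and all productions are right-linear; the derivation is determined token-by-token.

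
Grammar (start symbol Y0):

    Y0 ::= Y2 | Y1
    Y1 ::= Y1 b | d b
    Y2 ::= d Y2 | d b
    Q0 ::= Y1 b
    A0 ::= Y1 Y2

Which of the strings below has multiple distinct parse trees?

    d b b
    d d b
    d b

d b

d b b: 1 tree
d d b: 1 tree
d b: 2 trees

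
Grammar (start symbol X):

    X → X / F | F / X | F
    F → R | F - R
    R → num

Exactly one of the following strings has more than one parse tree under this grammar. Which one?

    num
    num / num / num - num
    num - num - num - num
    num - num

num: 1 tree
num / num / num - num: 4 trees
num - num - num - num: 1 tree
num - num: 1 tree

num / num / num - num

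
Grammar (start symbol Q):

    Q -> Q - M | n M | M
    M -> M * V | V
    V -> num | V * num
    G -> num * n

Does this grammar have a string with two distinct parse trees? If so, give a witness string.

Witness: num * num

Derivation 1: Q ⇒ M ⇒ M * V ⇒ V * V ⇒ num * V ⇒ num * num
Derivation 2: Q ⇒ M ⇒ V ⇒ V * num ⇒ num * num

Two distinct leftmost derivations for the same string.

Ambiguous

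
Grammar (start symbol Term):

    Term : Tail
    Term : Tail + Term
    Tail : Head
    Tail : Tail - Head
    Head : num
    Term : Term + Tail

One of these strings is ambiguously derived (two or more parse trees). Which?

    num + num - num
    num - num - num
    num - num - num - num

num + num - num

num + num - num: 2 trees
num - num - num: 1 tree
num - num - num - num: 1 tree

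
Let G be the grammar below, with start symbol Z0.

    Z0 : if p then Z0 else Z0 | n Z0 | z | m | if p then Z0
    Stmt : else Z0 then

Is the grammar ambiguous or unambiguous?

Witness: if p then if p then m else m

Derivation 1: Z0 ⇒ if p then Z0 else Z0 ⇒ if p then if p then Z0 else Z0 ⇒ if p then if p then m else Z0 ⇒ if p then if p then m else m
Derivation 2: Z0 ⇒ if p then Z0 ⇒ if p then if p then Z0 else Z0 ⇒ if p then if p then m else Z0 ⇒ if p then if p then m else m

Two distinct leftmost derivations for the same string.

Ambiguous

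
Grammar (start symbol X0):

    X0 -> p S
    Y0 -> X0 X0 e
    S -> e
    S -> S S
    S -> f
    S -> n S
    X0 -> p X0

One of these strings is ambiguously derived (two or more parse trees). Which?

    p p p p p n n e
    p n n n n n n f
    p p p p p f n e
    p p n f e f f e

p p p p p n n e: 1 tree
p n n n n n n f: 1 tree
p p p p p f n e: 1 tree
p p n f e f f e: 42 trees

p p n f e f f e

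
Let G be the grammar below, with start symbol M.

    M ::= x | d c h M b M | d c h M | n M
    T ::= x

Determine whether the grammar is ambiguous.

Ambiguous

Witness: d c h d c h x b x

Derivation 1: M ⇒ d c h M b M ⇒ d c h d c h M b M ⇒ d c h d c h x b M ⇒ d c h d c h x b x
Derivation 2: M ⇒ d c h M ⇒ d c h d c h M b M ⇒ d c h d c h x b M ⇒ d c h d c h x b x

Two distinct leftmost derivations for the same string.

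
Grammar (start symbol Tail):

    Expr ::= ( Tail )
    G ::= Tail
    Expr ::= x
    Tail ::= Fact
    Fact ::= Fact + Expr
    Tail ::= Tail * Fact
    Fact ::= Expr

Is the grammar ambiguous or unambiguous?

Only Tail, Fact, Expr are reachable from Tail; ignoring the rest: This is a standard precedence ladder (Tail over Fact over Expr), with each level left-recursive on its own operator ('*' at Tail, '+' at Fact). That structure is LR(1), hence unambiguous.

Unambiguous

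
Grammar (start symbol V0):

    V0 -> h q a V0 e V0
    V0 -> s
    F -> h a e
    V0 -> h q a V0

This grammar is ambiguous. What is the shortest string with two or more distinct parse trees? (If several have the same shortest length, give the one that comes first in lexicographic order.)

h q a h q a s e s

length 1: no string has ≥2 trees
length 4: no string has ≥2 trees
length 6: no string has ≥2 trees
length 7: no string has ≥2 trees
length 9: h q a h q a s e s has 2 parse trees

Two derivations of h q a h q a s e s:
  V0 ⇒ h q a V0 e V0 ⇒ h q a h q a V0 e V0 ⇒ h q a h q a s e V0 ⇒ h q a h q a s e s
  V0 ⇒ h q a V0 ⇒ h q a h q a V0 e V0 ⇒ h q a h q a s e V0 ⇒ h q a h q a s e s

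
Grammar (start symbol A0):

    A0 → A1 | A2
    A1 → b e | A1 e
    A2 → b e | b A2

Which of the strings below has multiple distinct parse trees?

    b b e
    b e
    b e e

b b e: 1 tree
b e: 2 trees
b e e: 1 tree

b e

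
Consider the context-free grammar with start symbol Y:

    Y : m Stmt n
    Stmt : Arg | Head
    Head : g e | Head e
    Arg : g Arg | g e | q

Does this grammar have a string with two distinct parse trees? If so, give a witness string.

Ambiguous

Witness: m g e n

Derivation 1: Y ⇒ m Stmt n ⇒ m Arg n ⇒ m g e n
Derivation 2: Y ⇒ m Stmt n ⇒ m Head n ⇒ m g e n

Two distinct leftmost derivations for the same string.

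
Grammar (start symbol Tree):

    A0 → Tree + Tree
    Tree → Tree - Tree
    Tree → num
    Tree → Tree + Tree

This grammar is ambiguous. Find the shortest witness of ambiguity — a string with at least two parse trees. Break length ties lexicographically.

num + num + num

length 1: no string has ≥2 trees
length 3: no string has ≥2 trees
length 5: num + num + num has 2 parse trees

Two derivations of num + num + num:
  Tree ⇒ Tree + Tree ⇒ num + Tree ⇒ num + Tree + Tree ⇒ num + num + Tree ⇒ num + num + num
  Tree ⇒ Tree + Tree ⇒ Tree + Tree + Tree ⇒ num + Tree + Tree ⇒ num + num + Tree ⇒ num + num + num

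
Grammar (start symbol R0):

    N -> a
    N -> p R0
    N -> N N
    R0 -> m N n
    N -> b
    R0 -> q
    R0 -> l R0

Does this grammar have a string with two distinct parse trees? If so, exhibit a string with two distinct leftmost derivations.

Ambiguous

Witness: m a a a n

Derivation 1: R0 ⇒ m N n ⇒ m N N n ⇒ m a N n ⇒ m a N N n ⇒ m a a N n ⇒ m a a a n
Derivation 2: R0 ⇒ m N n ⇒ m N N n ⇒ m N N N n ⇒ m a N N n ⇒ m a a N n ⇒ m a a a n

Two distinct leftmost derivations for the same string.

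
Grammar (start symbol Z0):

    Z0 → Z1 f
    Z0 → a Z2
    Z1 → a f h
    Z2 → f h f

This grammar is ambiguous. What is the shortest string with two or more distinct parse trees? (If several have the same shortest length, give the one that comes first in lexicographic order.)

length 4: a f h f has 2 parse trees

Two derivations of a f h f:
  Z0 ⇒ Z1 f ⇒ a f h f
  Z0 ⇒ a Z2 ⇒ a f h f

a f h f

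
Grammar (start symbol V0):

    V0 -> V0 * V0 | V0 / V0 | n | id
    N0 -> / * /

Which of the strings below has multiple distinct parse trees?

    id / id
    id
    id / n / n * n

id / n / n * n

id / id: 1 tree
id: 1 tree
id / n / n * n: 5 trees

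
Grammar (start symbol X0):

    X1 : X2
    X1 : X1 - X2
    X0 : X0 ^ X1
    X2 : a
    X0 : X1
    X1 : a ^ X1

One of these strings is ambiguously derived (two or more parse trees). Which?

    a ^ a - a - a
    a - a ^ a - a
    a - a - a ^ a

a ^ a - a - a

a ^ a - a - a: 4 trees
a - a ^ a - a: 1 tree
a - a - a ^ a: 1 tree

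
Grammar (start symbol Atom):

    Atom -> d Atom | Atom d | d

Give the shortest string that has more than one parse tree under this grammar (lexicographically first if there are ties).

d d

length 1: no string has ≥2 trees
length 2: d d has 2 parse trees

Two derivations of d d:
  Atom ⇒ d Atom ⇒ d d
  Atom ⇒ Atom d ⇒ d d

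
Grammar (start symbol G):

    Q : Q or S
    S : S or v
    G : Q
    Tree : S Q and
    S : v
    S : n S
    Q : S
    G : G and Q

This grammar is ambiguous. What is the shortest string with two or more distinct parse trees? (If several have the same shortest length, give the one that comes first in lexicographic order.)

v or v

length 1: no string has ≥2 trees
length 2: no string has ≥2 trees
length 3: v or v has 2 parse trees

Two derivations of v or v:
  G ⇒ Q ⇒ Q or S ⇒ S or S ⇒ v or S ⇒ v or v
  G ⇒ Q ⇒ S ⇒ S or v ⇒ v or v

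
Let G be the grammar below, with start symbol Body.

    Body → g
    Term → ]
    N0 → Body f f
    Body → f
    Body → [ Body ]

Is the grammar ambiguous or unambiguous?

Unambiguous

(N0, Term are unreachable from Body, so their rules don't affect L(Body).) L(Body) is { openⁿ atom closeⁿ : n ≥ 0 }. The bracket depth fixes n, and the derivation is forced at every step.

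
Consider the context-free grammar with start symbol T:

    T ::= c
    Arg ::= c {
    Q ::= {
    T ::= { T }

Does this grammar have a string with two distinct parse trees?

Unambiguous

Only T is reachable from T; ignoring the rest: L(T) is { openⁿ atom closeⁿ : n ≥ 0 }. The bracket depth fixes n, and the derivation is forced at every step.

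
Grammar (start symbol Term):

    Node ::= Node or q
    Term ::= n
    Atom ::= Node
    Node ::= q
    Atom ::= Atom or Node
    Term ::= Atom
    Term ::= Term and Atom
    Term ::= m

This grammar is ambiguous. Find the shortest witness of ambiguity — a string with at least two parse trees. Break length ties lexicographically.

q or q

length 1: no string has ≥2 trees
length 3: q or q has 2 parse trees

Two derivations of q or q:
  Term ⇒ Atom ⇒ Node ⇒ Node or q ⇒ q or q
  Term ⇒ Atom ⇒ Atom or Node ⇒ Node or Node ⇒ q or Node ⇒ q or q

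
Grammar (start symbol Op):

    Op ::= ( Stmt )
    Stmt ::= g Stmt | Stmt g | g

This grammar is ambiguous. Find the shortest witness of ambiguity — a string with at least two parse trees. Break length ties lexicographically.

( g g )

length 3: no string has ≥2 trees
length 4: ( g g ) has 2 parse trees

Two derivations of ( g g ):
  Op ⇒ ( Stmt ) ⇒ ( g Stmt ) ⇒ ( g g )
  Op ⇒ ( Stmt ) ⇒ ( Stmt g ) ⇒ ( g g )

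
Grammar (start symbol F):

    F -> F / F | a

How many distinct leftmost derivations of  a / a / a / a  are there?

5

Parse trees for a / a / a / a:
  [F [F a] / [F [F a] / [F [F a] / [F a]]]]
  [F [F a] / [F [F [F a] / [F a]] / [F a]]]
  [F [F [F a] / [F a]] / [F [F a] / [F a]]]
  [F [F [F a] / [F [F a] / [F a]]] / [F a]]
  [F [F [F [F a] / [F a]] / [F a]] / [F a]]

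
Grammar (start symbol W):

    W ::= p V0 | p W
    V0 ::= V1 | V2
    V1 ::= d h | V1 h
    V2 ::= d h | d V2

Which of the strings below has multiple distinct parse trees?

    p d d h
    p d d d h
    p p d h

p p d h

p d d h: 1 tree
p d d d h: 1 tree
p p d h: 2 trees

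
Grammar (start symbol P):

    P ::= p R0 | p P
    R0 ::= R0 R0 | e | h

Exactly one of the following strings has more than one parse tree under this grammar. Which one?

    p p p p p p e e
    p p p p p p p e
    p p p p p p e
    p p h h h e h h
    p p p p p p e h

p p p p p p e e: 1 tree
p p p p p p p e: 1 tree
p p p p p p e: 1 tree
p p h h h e h h: 42 trees
p p p p p p e h: 1 tree

p p h h h e h h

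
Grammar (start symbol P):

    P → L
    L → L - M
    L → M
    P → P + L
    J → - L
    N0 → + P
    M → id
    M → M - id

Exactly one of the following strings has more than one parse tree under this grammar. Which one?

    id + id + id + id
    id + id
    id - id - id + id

id - id - id + id

id + id + id + id: 1 tree
id + id: 1 tree
id - id - id + id: 4 trees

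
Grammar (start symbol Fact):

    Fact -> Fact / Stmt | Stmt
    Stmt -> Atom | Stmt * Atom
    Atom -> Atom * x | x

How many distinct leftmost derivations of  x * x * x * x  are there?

Parse trees for x * x * x * x:
  [Fact [Stmt [Atom [Atom [Atom [Atom x] * x] * x] * x]]]
  [Fact [Stmt [Stmt [Atom x]] * [Atom [Atom [Atom x] * x] * x]]]
  [Fact [Stmt [Stmt [Atom [Atom x] * x]] * [Atom [Atom x] * x]]]
  [Fact [Stmt [Stmt [Stmt [Atom x]] * [Atom x]] * [Atom [Atom x] * x]]]
  [Fact [Stmt [Stmt [Atom [Atom [Atom x] * x] * x]] * [Atom x]]]
  [Fact [Stmt [Stmt [Stmt [Atom x]] * [Atom [Atom x] * x]] * [Atom x]]]
  [Fact [Stmt [Stmt [Stmt [Atom [Atom x] * x]] * [Atom x]] * [Atom x]]]
  [Fact [Stmt [Stmt [Stmt [Stmt [Atom x]] * [Atom x]] * [Atom x]] * [Atom x]]]

8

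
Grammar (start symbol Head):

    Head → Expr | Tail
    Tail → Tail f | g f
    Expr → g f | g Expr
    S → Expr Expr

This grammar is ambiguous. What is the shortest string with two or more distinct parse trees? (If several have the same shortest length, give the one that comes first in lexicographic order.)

length 2: g f has 2 parse trees

Two derivations of g f:
  Head ⇒ Expr ⇒ g f
  Head ⇒ Tail ⇒ g f

g f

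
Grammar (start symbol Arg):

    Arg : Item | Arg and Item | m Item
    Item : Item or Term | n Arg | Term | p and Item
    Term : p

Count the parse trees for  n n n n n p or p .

Parse trees for n n n n n p or p:
  [Arg [Item [Item n [Arg [Item n [Arg [Item n [Arg [Item n [Arg [Item n [Arg [Item [Term p]]]]]]]]]]]] or [Term p]]]
  [Arg [Item n [Arg [Item [Item n [Arg [Item n [Arg [Item n [Arg [Item n [Arg [Item [Term p]]]]]]]]]] or [Term p]]]]]
  [Arg [Item n [Arg [Item n [Arg [Item [Item n [Arg [Item n [Arg [Item n [Arg [Item [Term p]]]]]]]] or [Term p]]]]]]]
  [Arg [Item n [Arg [Item n [Arg [Item n [Arg [Item [Item n [Arg [Item n [Arg [Item [Term p]]]]]] or [Term p]]]]]]]]]
  [Arg [Item n [Arg [Item n [Arg [Item n [Arg [Item n [Arg [Item [Item n [Arg [Item [Term p]]]] or [Term p]]]]]]]]]]]
  [Arg [Item n [Arg [Item n [Arg [Item n [Arg [Item n [Arg [Item n [Arg [Item [Item [Term p]] or [Term p]]]]]]]]]]]]]

6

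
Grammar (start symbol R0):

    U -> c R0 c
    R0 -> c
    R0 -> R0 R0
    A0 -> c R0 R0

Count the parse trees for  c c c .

2

Parse trees for c c c:
  [R0 [R0 c] [R0 [R0 c] [R0 c]]]
  [R0 [R0 [R0 c] [R0 c]] [R0 c]]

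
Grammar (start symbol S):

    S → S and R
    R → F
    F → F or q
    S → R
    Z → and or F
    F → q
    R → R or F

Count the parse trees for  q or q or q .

4

Parse trees for q or q or q:
  [S [R [F [F [F q] or q] or q]]]
  [S [R [R [F q]] or [F [F q] or q]]]
  [S [R [R [F [F q] or q]] or [F q]]]
  [S [R [R [R [F q]] or [F q]] or [F q]]]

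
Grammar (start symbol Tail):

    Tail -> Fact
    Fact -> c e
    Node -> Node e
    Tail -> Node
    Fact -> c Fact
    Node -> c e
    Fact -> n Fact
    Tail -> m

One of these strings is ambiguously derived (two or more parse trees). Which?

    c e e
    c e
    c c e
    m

c e e: 1 tree
c e: 2 trees
c c e: 1 tree
m: 1 tree

c e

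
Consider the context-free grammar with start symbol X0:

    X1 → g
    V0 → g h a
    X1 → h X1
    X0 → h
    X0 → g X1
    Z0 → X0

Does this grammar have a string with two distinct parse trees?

Only X0, X1 are reachable from X0; ignoring the rest: Restricted to the reachable nonterminals, every rule has the form A → t or A → t B, and no two rules for the same A share a first terminal. The grammar encodes a DFA — one run per string.

Unambiguous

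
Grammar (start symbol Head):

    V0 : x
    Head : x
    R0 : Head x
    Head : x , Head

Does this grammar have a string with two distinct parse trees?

(V0, R0 are unreachable from Head, so their rules don't affect L(Head).) The reachable grammar is A → atom sep A | atom. Each atom is followed by either the separator (recurse) or end-of-string (stop) — no choice point.

Unambiguous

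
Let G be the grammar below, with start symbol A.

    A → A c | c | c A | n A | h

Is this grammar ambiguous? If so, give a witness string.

Ambiguous

Witness: c c

Derivation 1: A ⇒ A c ⇒ c c
Derivation 2: A ⇒ c A ⇒ c c

Two distinct leftmost derivations for the same string.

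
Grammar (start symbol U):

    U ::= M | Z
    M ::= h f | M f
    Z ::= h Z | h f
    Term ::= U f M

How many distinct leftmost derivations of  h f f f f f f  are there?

1

Parse trees for h f f f f f f:
  [U [M [M [M [M [M [M h f] f] f] f] f] f]]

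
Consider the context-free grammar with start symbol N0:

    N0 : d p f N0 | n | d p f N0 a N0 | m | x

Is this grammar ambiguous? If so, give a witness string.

Witness: d p f d p f m a m

Derivation 1: N0 ⇒ d p f N0 ⇒ d p f d p f N0 a N0 ⇒ d p f d p f m a N0 ⇒ d p f d p f m a m
Derivation 2: N0 ⇒ d p f N0 a N0 ⇒ d p f d p f N0 a N0 ⇒ d p f d p f m a N0 ⇒ d p f d p f m a m

Two distinct leftmost derivations for the same string.

Ambiguous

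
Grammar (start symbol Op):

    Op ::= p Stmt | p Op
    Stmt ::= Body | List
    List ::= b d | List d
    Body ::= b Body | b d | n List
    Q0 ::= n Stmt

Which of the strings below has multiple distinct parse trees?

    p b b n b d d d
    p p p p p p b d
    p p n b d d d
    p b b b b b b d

p p p p p p b d

p b b n b d d d: 1 tree
p p p p p p b d: 2 trees
p p n b d d d: 1 tree
p b b b b b b d: 1 tree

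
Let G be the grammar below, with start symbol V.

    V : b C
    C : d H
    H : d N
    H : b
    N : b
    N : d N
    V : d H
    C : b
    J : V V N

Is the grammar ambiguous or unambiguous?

Unambiguous

Only V, C, H, N are reachable from V; ignoring the rest: Restricted to the reachable nonterminals, every rule has the form A → t or A → t B, and no two rules for the same A share a first terminal. The grammar encodes a DFA — one run per string.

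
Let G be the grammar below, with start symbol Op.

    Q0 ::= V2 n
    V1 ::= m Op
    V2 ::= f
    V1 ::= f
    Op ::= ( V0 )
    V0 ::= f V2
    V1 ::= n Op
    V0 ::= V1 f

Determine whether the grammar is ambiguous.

Ambiguous

Witness: ( f f )

Derivation 1: Op ⇒ ( V0 ) ⇒ ( f V2 ) ⇒ ( f f )
Derivation 2: Op ⇒ ( V0 ) ⇒ ( V1 f ) ⇒ ( f f )

Two distinct leftmost derivations for the same string.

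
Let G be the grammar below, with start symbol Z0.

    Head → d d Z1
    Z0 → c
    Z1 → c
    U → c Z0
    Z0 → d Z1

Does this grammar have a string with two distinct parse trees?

Unambiguous

(U, Head are unreachable from Z0, so their rules don't affect L(Z0).) Each reachable nonterminal has at most one production per leading terminal, and all productions are right-linear; the derivation is determined token-by-token.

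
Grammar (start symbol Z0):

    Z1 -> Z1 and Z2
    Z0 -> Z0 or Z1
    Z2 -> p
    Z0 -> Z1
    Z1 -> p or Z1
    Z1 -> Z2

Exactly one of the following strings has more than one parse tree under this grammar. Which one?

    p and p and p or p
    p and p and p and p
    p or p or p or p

p and p and p or p: 1 tree
p and p and p and p: 1 tree
p or p or p or p: 8 trees

p or p or p or p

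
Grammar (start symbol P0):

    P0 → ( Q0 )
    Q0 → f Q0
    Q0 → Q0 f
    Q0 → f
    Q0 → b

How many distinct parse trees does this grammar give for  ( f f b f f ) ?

6

Parse trees for ( f f b f f ):
  [P0 ( [Q0 f [Q0 f [Q0 [Q0 [Q0 b] f] f]]] )]
  [P0 ( [Q0 f [Q0 [Q0 f [Q0 [Q0 b] f]] f]] )]
  [P0 ( [Q0 f [Q0 [Q0 [Q0 f [Q0 b]] f] f]] )]
  [P0 ( [Q0 [Q0 f [Q0 f [Q0 [Q0 b] f]]] f] )]
  [P0 ( [Q0 [Q0 f [Q0 [Q0 f [Q0 b]] f]] f] )]
  [P0 ( [Q0 [Q0 [Q0 f [Q0 f [Q0 b]]] f] f] )]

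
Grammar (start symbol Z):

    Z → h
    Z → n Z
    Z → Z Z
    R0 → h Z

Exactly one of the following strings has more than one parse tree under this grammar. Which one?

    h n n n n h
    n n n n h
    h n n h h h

h n n h h h

h n n n n h: 1 tree
n n n n h: 1 tree
h n n h h h: 14 trees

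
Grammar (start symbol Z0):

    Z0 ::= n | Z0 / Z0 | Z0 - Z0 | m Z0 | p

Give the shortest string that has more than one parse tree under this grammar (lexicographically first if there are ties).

m n - n

length 1: no string has ≥2 trees
length 2: no string has ≥2 trees
length 3: no string has ≥2 trees
length 4: m n - n has 2 parse trees

Two derivations of m n - n:
  Z0 ⇒ Z0 - Z0 ⇒ m Z0 - Z0 ⇒ m n - Z0 ⇒ m n - n
  Z0 ⇒ m Z0 ⇒ m Z0 - Z0 ⇒ m n - Z0 ⇒ m n - n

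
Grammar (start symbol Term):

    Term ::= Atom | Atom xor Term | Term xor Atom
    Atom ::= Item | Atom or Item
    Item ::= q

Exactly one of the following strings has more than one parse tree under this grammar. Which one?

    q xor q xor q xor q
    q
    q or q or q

q xor q xor q xor q: 8 trees
q: 1 tree
q or q or q: 1 tree

q xor q xor q xor q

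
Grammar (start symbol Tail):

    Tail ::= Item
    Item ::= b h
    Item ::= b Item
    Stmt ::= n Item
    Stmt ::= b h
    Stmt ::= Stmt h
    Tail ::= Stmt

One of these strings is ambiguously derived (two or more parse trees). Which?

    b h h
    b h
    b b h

b h

b h h: 1 tree
b h: 2 trees
b b h: 1 tree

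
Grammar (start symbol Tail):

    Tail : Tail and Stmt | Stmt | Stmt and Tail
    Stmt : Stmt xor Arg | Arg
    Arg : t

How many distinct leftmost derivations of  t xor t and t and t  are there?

4

Parse trees for t xor t and t and t:
  [Tail [Tail [Tail [Stmt [Stmt [Arg t]] xor [Arg t]]] and [Stmt [Arg t]]] and [Stmt [Arg t]]]
  [Tail [Tail [Stmt [Stmt [Arg t]] xor [Arg t]] and [Tail [Stmt [Arg t]]]] and [Stmt [Arg t]]]
  [Tail [Stmt [Stmt [Arg t]] xor [Arg t]] and [Tail [Tail [Stmt [Arg t]]] and [Stmt [Arg t]]]]
  [Tail [Stmt [Stmt [Arg t]] xor [Arg t]] and [Tail [Stmt [Arg t]] and [Tail [Stmt [Arg t]]]]]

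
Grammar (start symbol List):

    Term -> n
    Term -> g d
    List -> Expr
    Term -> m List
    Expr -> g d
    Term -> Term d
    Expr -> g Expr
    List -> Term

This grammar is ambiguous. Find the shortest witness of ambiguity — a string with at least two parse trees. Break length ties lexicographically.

length 1: no string has ≥2 trees
length 2: g d has 2 parse trees

Two derivations of g d:
  List ⇒ Expr ⇒ g d
  List ⇒ Term ⇒ g d

g d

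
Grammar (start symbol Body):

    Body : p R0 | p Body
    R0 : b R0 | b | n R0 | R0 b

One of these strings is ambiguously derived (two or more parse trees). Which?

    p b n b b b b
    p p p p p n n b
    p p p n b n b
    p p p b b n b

p b n b b b b: 26 trees
p p p p p n n b: 1 tree
p p p n b n b: 1 tree
p p p b b n b: 1 tree

p b n b b b b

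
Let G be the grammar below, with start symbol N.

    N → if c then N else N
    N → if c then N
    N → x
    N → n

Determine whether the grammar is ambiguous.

Witness: if c then if c then n else n

Derivation 1: N ⇒ if c then N else N ⇒ if c then if c then N else N ⇒ if c then if c then n else N ⇒ if c then if c then n else n
Derivation 2: N ⇒ if c then N ⇒ if c then if c then N else N ⇒ if c then if c then n else N ⇒ if c then if c then n else n

Two distinct leftmost derivations for the same string.

Ambiguous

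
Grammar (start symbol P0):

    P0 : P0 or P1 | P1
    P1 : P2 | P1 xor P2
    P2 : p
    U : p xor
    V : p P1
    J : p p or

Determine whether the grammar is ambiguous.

Unambiguous

Only P0, P1, P2 are reachable from P0; ignoring the rest: P0 → P0 or P1 | P1  ;  P1 → P1 xor P2 | P2  — a left-associative chain with P2 at the bottom. Each string factors uniquely by precedence.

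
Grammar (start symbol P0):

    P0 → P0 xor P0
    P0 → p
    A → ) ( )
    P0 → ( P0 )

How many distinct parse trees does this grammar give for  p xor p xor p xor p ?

Parse trees for p xor p xor p xor p:
  [P0 [P0 p] xor [P0 [P0 p] xor [P0 [P0 p] xor [P0 p]]]]
  [P0 [P0 p] xor [P0 [P0 [P0 p] xor [P0 p]] xor [P0 p]]]
  [P0 [P0 [P0 p] xor [P0 p]] xor [P0 [P0 p] xor [P0 p]]]
  [P0 [P0 [P0 p] xor [P0 [P0 p] xor [P0 p]]] xor [P0 p]]
  [P0 [P0 [P0 [P0 p] xor [P0 p]] xor [P0 p]] xor [P0 p]]

5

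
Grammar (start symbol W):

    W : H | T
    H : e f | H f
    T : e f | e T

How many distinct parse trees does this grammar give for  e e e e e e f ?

1

Parse trees for e e e e e e f:
  [W [T e [T e [T e [T e [T e [T e f]]]]]]]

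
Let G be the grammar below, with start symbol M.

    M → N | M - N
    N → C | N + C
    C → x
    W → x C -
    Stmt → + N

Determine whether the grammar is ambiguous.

Only M, N, C are reachable from M; ignoring the rest: This is a standard precedence ladder (M over N over C), with each level left-recursive on its own operator ('-' at M, '+' at N). That structure is LR(1), hence unambiguous.

Unambiguous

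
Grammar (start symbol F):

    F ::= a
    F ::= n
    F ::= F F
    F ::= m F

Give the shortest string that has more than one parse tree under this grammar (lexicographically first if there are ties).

length 1: no string has ≥2 trees
length 2: no string has ≥2 trees
length 3: a a a has 2 parse trees

Two derivations of a a a:
  F ⇒ F F ⇒ a F ⇒ a F F ⇒ a a F ⇒ a a a
  F ⇒ F F ⇒ F F F ⇒ a F F ⇒ a a F ⇒ a a a

a a a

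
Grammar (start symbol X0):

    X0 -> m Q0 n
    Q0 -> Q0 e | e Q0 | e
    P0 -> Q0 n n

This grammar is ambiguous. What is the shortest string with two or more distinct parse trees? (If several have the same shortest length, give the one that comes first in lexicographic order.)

m e e n

length 3: no string has ≥2 trees
length 4: m e e n has 2 parse trees

Two derivations of m e e n:
  X0 ⇒ m Q0 n ⇒ m Q0 e n ⇒ m e e n
  X0 ⇒ m Q0 n ⇒ m e Q0 n ⇒ m e e n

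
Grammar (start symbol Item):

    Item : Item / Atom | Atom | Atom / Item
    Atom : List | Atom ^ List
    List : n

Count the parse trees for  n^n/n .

Parse trees for n^n/n:
  [Item [Item [Atom [Atom [List n]] ^ [List n]]] / [Atom [List n]]]
  [Item [Atom [Atom [List n]] ^ [List n]] / [Item [Atom [List n]]]]

2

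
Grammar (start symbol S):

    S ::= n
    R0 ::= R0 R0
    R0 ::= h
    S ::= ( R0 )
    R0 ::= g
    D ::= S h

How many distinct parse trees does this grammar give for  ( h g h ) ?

2

Parse trees for ( h g h ):
  [S ( [R0 [R0 h] [R0 [R0 g] [R0 h]]] )]
  [S ( [R0 [R0 [R0 h] [R0 g]] [R0 h]] )]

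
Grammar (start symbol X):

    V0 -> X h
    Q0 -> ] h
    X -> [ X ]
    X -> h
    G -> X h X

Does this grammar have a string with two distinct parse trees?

Only X is reachable from X; ignoring the rest: Each string is a nest of matched brackets around a single atom. An opening bracket forces the recursive rule; an atom forces the base rule.

Unambiguous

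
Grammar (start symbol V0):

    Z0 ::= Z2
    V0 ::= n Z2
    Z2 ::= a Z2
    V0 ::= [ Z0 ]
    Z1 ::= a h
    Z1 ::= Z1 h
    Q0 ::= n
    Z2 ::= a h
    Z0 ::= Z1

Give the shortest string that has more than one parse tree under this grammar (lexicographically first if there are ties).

[ a h ]

length 3: no string has ≥2 trees
length 4: [ a h ] has 2 parse trees

Two derivations of [ a h ]:
  V0 ⇒ [ Z0 ] ⇒ [ Z2 ] ⇒ [ a h ]
  V0 ⇒ [ Z0 ] ⇒ [ Z1 ] ⇒ [ a h ]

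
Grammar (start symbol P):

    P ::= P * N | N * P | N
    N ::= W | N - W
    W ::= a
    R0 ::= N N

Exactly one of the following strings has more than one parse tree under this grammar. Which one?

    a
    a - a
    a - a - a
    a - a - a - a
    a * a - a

a * a - a

a: 1 tree
a - a: 1 tree
a - a - a: 1 tree
a - a - a - a: 1 tree
a * a - a: 2 trees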